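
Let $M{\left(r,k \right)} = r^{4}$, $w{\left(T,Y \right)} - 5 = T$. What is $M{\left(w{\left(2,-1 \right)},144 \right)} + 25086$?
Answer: $27487$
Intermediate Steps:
$w{\left(T,Y \right)} = 5 + T$
$M{\left(w{\left(2,-1 \right)},144 \right)} + 25086 = \left(5 + 2\right)^{4} + 25086 = 7^{4} + 25086 = 2401 + 25086 = 27487$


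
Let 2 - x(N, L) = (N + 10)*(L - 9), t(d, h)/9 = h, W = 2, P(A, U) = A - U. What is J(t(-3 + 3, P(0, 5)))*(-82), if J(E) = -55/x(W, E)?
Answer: 451/65 ≈ 6.9385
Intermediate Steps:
t(d, h) = 9*h
x(N, L) = 2 - (-9 + L)*(10 + N) (x(N, L) = 2 - (N + 10)*(L - 9) = 2 - (10 + N)*(-9 + L) = 2 - (-9 + L)*(10 + N))
J(E) = -55/(110 - 12*E) (J(E) = -55/(92 - 10*E + 9*2 - 1*E*2) = -55/(92 - 10*E + 18 - 2*E) = -55/(110 - 12*E))
J(t(-3 + 3, P(0, 5)))*(-82) = (55/(2*(-55 + 6*(9*(0 - 1*5)))))*(-82) = (55/(2*(-55 + 6*(9*(0 - 5)))))*(-82) = (55/(2*(-55 + 6*(9*(-5)))))*(-82) = (55/(2*(-55 + 6*(-45))))*(-82) = (55/(2*(-55 - 270)))*(-82) = ((55/2)/(-325))*(-82) = ((55/2)*(-1/325))*(-82) = -11/130*(-82) = 451/65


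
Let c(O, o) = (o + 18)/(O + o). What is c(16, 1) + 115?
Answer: 1974/17 ≈ 116.12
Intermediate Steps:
c(O, o) = (18 + o)/(O + o)
c(16, 1) + 115 = (18 + 1)/(16 + 1) + 115 = 19/17 + 115 = 1974/17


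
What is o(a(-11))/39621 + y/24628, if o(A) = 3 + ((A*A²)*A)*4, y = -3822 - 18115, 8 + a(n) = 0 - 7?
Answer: 29206227/6920468 ≈ 4.2203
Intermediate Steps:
a(n) = -15 (a(n) = -8 + (0 - 7) = -8 - 7 = -15)
y = -21937
o(A) = 3 + 4*A⁴ (o(A) = 3 + (A³*A)*4 = 3 + A⁴*4 = 3 + 4*A⁴)
o(a(-11))/39621 + y/24628 = (3 + 4*(-15)⁴)/39621 - 21937/24628 = (3 + 4*50625)*(1/39621) - 21937*1/24628 = (3 + 202500)*(1/39621) - 21937/24628 = 202503*(1/39621) - 21937/24628 = 67501/13207 - 21937/24628 = 29206227/6920468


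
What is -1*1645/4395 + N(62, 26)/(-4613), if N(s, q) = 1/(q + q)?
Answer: -78920083/210851004 ≈ -0.37429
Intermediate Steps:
N(s, q) = 1/(2*q)
-1*1645/4395 + N(62, 26)/(-4613) = -1*1645/4395 + ((½)/26)/(-4613) = -1645*1/4395 + ((½)*(1/26))*(-1/4613) = -329/879 + (1/52)*(-1/4613) = -329/879 - 1/239876 = -78920083/210851004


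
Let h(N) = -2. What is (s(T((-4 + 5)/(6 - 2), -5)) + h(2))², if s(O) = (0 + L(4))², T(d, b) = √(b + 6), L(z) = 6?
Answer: 1156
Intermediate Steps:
T(d, b) = √(6 + b)
s(O) = 36 (s(O) = (0 + 6)² = 6² = 36)
(s(T((-4 + 5)/(6 - 2), -5)) + h(2))² = (36 - 2)² = 34² = 1156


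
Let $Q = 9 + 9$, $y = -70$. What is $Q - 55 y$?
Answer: $3868$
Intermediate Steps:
$Q = 18$
$Q - 55 y = 18 - -3850 = 18 + 3850 = 3868$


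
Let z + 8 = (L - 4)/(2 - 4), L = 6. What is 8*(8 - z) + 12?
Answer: 148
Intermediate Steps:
z = -9 (z = -8 + (6 - 4)/(2 - 4) = -8 + 2/(-2) = -8 + 2*(-½) = -8 - 1 = -9)
8*(8 - z) + 12 = 8*(8 - 1*(-9)) + 12 = 8*(8 + 9) + 12 = 8*17 + 12 = 136 + 12 = 148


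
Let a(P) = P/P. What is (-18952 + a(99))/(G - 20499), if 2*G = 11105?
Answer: 37902/29893 ≈ 1.2679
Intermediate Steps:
a(P) = 1
G = 11105/2 (G = (½)*11105 = 11105/2 ≈ 5552.5)
(-18952 + a(99))/(G - 20499) = (-18952 + 1)/(11105/2 - 20499) = -18951/(-29893/2) = -18951*(-2/29893) = 37902/29893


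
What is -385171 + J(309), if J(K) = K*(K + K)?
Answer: -194209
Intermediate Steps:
J(K) = 2*K**2 (J(K) = K*(2*K) = 2*K**2)
-385171 + J(309) = -385171 + 2*309**2 = -385171 + 2*95481 = -385171 + 190962 = -194209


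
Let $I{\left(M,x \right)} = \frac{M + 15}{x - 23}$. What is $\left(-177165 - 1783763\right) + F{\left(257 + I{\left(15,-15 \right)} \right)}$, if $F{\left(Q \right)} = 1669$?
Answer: $-1959259$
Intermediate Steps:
$I{\left(M,x \right)} = \frac{15 + M}{-23 + x}$
$\left(-177165 - 1783763\right) + F{\left(257 + I{\left(15,-15 \right)} \right)} = \left(-177165 - 1783763\right) + 1669 = -1960928 + 1669 = -1959259$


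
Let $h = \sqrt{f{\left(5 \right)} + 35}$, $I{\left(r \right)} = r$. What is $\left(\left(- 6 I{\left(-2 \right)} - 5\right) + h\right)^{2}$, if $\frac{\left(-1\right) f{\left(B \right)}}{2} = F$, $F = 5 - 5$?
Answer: $\left(7 + \sqrt{35}\right)^{2} \approx 166.83$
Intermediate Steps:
$F = 0$
$f{\left(B \right)} = 0$ ($f{\left(B \right)} = \left(-2\right) 0 = 0$)
$h = \sqrt{35}$ ($h = \sqrt{0 + 35} = \sqrt{35} \approx 5.9161$)
$\left(\left(- 6 I{\left(-2 \right)} - 5\right) + h\right)^{2} = \left(\left(\left(-6\right) \left(-2\right) - 5\right) + \sqrt{35}\right)^{2} = \left(\left(12 - 5\right) + \sqrt{35}\right)^{2} = \left(7 + \sqrt{35}\right)^{2}$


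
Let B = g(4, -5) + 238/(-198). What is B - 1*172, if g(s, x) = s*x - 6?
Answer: -19721/99 ≈ -199.20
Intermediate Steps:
g(s, x) = -6 + s*x
B = -2693/99 (B = (-6 + 4*(-5)) + 238/(-198) = (-6 - 20) + 238*(-1/198) = -26 - 119/99 = -2693/99 ≈ -27.202)
B - 1*172 = -2693/99 - 1*172 = -2693/99 - 172 = -19721/99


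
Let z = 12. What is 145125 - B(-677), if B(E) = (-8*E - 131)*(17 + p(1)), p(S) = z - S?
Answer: -2855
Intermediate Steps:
p(S) = 12 - S
B(E) = -3668 - 224*E (B(E) = (-8*E - 131)*(17 + (12 - 1*1)) = (-131 - 8*E)*(17 + (12 - 1)) = (-131 - 8*E)*(17 + 11) = (-131 - 8*E)*28 = -3668 - 224*E)
145125 - B(-677) = 145125 - (-3668 - 224*(-677)) = 145125 - (-3668 + 151648) = 145125 - 1*147980 = 145125 - 147980 = -2855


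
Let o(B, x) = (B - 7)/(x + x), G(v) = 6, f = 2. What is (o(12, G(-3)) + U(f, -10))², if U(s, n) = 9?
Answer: 12769/144 ≈ 88.674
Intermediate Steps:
o(B, x) = (-7 + B)/(2*x) (o(B, x) = (-7 + B)/((2*x)) = (-7 + B)*(1/(2*x)) = (-7 + B)/(2*x))
(o(12, G(-3)) + U(f, -10))² = ((½)*(-7 + 12)/6 + 9)² = ((½)*(⅙)*5 + 9)² = (5/12 + 9)² = (113/12)² = 12769/144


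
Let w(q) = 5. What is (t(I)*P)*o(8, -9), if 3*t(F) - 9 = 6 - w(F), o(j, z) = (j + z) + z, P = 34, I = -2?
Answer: -3400/3 ≈ -1133.3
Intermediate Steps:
o(j, z) = j + 2*z
t(F) = 10/3 (t(F) = 3 + (6 - 1*5)/3 = 3 + (6 - 5)/3 = 3 + (1/3)*1 = 3 + 1/3 = 10/3)
(t(I)*P)*o(8, -9) = ((10/3)*34)*(8 + 2*(-9)) = 340*(8 - 18)/3 = (340/3)*(-10) = -3400/3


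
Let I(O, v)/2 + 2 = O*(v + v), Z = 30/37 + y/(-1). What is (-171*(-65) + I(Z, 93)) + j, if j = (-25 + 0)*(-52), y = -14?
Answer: 663063/37 ≈ 17921.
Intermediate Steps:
Z = 548/37 (Z = 30/37 - 14/(-1) = 30*(1/37) - 14*(-1) = 30/37 + 14 = 548/37 ≈ 14.811)
I(O, v) = -4 + 4*O*v (I(O, v) = -4 + 2*(O*(v + v)) = -4 + 2*(O*(2*v)) = -4 + 2*(2*O*v) = -4 + 4*O*v)
j = 1300 (j = -25*(-52) = 1300)
(-171*(-65) + I(Z, 93)) + j = (-171*(-65) + (-4 + 4*(548/37)*93)) + 1300 = (11115 + (-4 + 203856/37)) + 1300 = (11115 + 203708/37) + 1300 = 614963/37 + 1300 = 663063/37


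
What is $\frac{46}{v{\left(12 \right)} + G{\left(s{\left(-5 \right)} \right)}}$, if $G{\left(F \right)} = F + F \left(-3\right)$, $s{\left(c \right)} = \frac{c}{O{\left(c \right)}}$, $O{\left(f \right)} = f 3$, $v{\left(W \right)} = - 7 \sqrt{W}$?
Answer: $\frac{69}{1322} - \frac{1449 \sqrt{3}}{1322} \approx -1.8462$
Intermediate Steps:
$O{\left(f \right)} = 3 f$
$s{\left(c \right)} = \frac{1}{3}$ ($s{\left(c \right)} = \frac{c}{3 c} = c \frac{1}{3 c} = \frac{1}{3}$)
$G{\left(F \right)} = - 2 F$ ($G{\left(F \right)} = F - 3 F = - 2 F$)
$\frac{46}{v{\left(12 \right)} + G{\left(s{\left(-5 \right)} \right)}} = \frac{46}{- 7 \sqrt{12} - \frac{2}{3}} = \frac{46}{- 7 \cdot 2 \sqrt{3} - \frac{2}{3}} = \frac{46}{- 14 \sqrt{3} - \frac{2}{3}} = \frac{46}{- \frac{2}{3} - 14 \sqrt{3}}$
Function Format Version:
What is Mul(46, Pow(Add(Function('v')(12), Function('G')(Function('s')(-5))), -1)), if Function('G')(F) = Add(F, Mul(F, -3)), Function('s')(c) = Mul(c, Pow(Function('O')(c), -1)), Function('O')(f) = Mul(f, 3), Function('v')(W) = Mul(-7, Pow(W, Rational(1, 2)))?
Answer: Add(Rational(69, 1322), Mul(Rational(-1449, 1322), Pow(3, Rational(1, 2)))) ≈ -1.8462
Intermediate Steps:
Function('O')(f) = Mul(3, f)
Function('s')(c) = Rational(1, 3) (Function('s')(c) = Mul(c, Pow(Mul(3, c), -1)) = Mul(c, Mul(Rational(1, 3), Pow(c, -1))) = Rational(1, 3))
Function('G')(F) = Mul(-2, F) (Function('G')(F) = Add(F, Mul(-3, F)) = Mul(-2, F))
Mul(46, Pow(Add(Function('v')(12), Function('G')(Function('s')(-5))), -1)) = Mul(46, Pow(Add(Mul(-7, Pow(12, Rational(1, 2))), Mul(-2, Rational(1, 3))), -1)) = Mul(46, Pow(Add(Mul(-7, Mul(2, Pow(3, Rational(1, 2)))), Rational(-2, 3)), -1)) = Mul(46, Pow(Add(Mul(-14, Pow(3, Rational(1, 2))), Rational(-2, 3)), -1)) = Mul(46, Pow(Add(Rational(-2, 3), Mul(-14, Pow(3, Rational(1, 2)))), -1))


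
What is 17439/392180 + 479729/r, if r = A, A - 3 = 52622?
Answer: 37811569319/4127694500 ≈ 9.1605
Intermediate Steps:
A = 52625 (A = 3 + 52622 = 52625)
r = 52625
17439/392180 + 479729/r = 17439/392180 + 479729/52625 = 37811569319/4127694500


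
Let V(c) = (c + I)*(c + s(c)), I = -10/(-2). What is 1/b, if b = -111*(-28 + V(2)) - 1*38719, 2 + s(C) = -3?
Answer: -1/33280 ≈ -3.0048e-5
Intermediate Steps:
s(C) = -5 (s(C) = -2 - 3 = -5)
I = 5 (I = -10*(-1/2) = 5)
V(c) = (-5 + c)*(5 + c) (V(c) = (c + 5)*(c - 5) = (5 + c)*(-5 + c) = (-5 + c)*(5 + c))
b = -33280 (b = -111*(-28 + (-25 + 2**2)) - 1*38719 = -111*(-28 + (-25 + 4)) - 38719 = -111*(-28 - 21) - 38719 = -111*(-49) - 38719 = 5439 - 38719 = -33280)
1/b = 1/(-33280) = -1/33280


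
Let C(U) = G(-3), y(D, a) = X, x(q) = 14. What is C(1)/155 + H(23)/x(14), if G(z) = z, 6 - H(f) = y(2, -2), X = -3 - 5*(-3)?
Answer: -486/1085 ≈ -0.44793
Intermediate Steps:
X = 12 (X = -3 + 15 = 12)
y(D, a) = 12
H(f) = -6 (H(f) = 6 - 1*12 = 6 - 12 = -6)
C(U) = -3
C(1)/155 + H(23)/x(14) = -3/155 - 6/14 = -3*1/155 - 6*1/14 = -3/155 - 3/7 = -486/1085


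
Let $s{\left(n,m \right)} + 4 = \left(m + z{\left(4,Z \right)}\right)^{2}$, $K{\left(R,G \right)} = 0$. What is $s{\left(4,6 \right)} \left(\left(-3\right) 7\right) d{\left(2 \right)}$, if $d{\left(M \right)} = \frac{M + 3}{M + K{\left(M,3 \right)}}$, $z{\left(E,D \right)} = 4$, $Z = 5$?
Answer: $-5040$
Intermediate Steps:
$s{\left(n,m \right)} = -4 + \left(4 + m\right)^{2}$ ($s{\left(n,m \right)} = -4 + \left(m + 4\right)^{2} = -4 + \left(4 + m\right)^{2}$)
$d{\left(M \right)} = \frac{3 + M}{M}$ ($d{\left(M \right)} = \frac{M + 3}{M + 0} = \frac{3 + M}{M}$)
$s{\left(4,6 \right)} \left(\left(-3\right) 7\right) d{\left(2 \right)} = \left(-4 + \left(4 + 6\right)^{2}\right) \left(\left(-3\right) 7\right) \frac{3 + 2}{2} = \left(-4 + 10^{2}\right) \left(-21\right) \frac{1}{2} \cdot 5 = \left(-4 + 100\right) \left(-21\right) \frac{5}{2} = 96 \left(-21\right) \frac{5}{2} = \left(-2016\right) \frac{5}{2} = -5040$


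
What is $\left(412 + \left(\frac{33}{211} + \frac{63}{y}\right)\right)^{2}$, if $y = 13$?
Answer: $\frac{1308365370244}{7524049} \approx 1.7389 \cdot 10^{5}$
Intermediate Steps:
$\left(412 + \left(\frac{33}{211} + \frac{63}{y}\right)\right)^{2} = \left(412 + \left(\frac{33}{211} + \frac{63}{13}\right)\right)^{2} = \left(412 + \frac{13722}{2743}\right)^{2} = \left(\frac{1143838}{2743}\right)^{2} = \frac{1308365370244}{7524049}$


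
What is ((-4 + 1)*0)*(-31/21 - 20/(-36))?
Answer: 0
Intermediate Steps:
((-4 + 1)*0)*(-31/21 - 20/(-36)) = (-3*0)*(-31*1/21 - 20*(-1/36)) = 0*(-31/21 + 5/9) = 0*(-58/63) = 0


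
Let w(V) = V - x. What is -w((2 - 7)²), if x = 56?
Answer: 31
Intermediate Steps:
w(V) = -56 + V (w(V) = V - 1*56 = V - 56 = -56 + V)
-w((2 - 7)²) = -(-56 + (2 - 7)²) = -(-56 + (-5)²) = -(-56 + 25) = -1*(-31) = 31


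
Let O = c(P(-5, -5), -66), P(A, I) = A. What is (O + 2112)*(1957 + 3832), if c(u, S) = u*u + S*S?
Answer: 37587977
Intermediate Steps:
c(u, S) = S**2 + u**2 (c(u, S) = u**2 + S**2 = S**2 + u**2)
O = 4381 (O = (-66)**2 + (-5)**2 = 4356 + 25 = 4381)
(O + 2112)*(1957 + 3832) = (4381 + 2112)*(1957 + 3832) = 6493*5789 = 37587977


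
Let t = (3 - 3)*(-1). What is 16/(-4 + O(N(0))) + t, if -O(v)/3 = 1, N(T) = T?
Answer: -16/7 ≈ -2.2857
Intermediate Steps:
O(v) = -3 (O(v) = -3*1 = -3)
t = 0 (t = 0*(-1) = 0)
16/(-4 + O(N(0))) + t = 16/(-4 - 3) + 0 = 16/(-7) + 0 = -⅐*16 + 0 = -16/7 + 0 = -16/7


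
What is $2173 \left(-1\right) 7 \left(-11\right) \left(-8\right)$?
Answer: $-1338568$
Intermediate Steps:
$2173 \left(-1\right) 7 \left(-11\right) \left(-8\right) = 2173 \left(-7\right) \left(-11\right) \left(-8\right) = 2173 \cdot 77 \left(-8\right) = 2173 \left(-616\right) = -1338568$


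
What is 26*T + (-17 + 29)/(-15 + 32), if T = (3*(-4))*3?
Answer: -15900/17 ≈ -935.29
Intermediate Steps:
T = -36 (T = -12*3 = -36)
26*T + (-17 + 29)/(-15 + 32) = 26*(-36) + (-17 + 29)/(-15 + 32) = -936 + 12/17 = -15900/17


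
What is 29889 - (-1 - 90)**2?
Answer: 21608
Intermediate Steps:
29889 - (-1 - 90)**2 = 29889 - 1*(-91)**2 = 29889 - 1*8281 = 29889 - 8281 = 21608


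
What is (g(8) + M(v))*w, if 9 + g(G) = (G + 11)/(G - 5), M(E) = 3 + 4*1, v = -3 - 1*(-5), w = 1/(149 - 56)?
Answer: 13/279 ≈ 0.046595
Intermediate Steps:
w = 1/93 ≈ 0.010753
v = 2 (v = -3 + 5 = 2)
M(E) = 7 (M(E) = 3 + 4 = 7)
g(G) = -9 + (11 + G)/(-5 + G) (g(G) = -9 + (G + 11)/(G - 5) = -9 + (11 + G)/(-5 + G))
(g(8) + M(v))*w = (8*(7 - 1*8)/(-5 + 8) + 7)*(1/93) = (8*(7 - 8)/3 + 7)*(1/93) = (8*(⅓)*(-1) + 7)*(1/93) = (-8/3 + 7)*(1/93) = (13/3)*(1/93) = 13/279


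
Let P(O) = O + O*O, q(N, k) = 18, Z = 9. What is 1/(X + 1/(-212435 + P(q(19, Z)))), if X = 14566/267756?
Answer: 28394586654/1544539441 ≈ 18.384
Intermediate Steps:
X = 7283/133878 (X = 14566*(1/267756) = 7283/133878 ≈ 0.054400)
P(O) = O + O²
1/(X + 1/(-212435 + P(q(19, Z)))) = 1/(7283/133878 + 1/(-212435 + 18*(1 + 18))) = 1/(7283/133878 + 1/(-212435 + 18*19)) = 1/(7283/133878 + 1/(-212435 + 342)) = 1/(7283/133878 + 1/(-212093)) = 1/(7283/133878 - 1/212093) = 1/(1544539441/28394586654) = 28394586654/1544539441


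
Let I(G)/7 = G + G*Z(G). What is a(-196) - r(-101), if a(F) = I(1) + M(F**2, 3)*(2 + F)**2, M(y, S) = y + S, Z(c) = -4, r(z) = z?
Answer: 1445937564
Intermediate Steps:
I(G) = -21*G (I(G) = 7*(G + G*(-4)) = 7*(G - 4*G) = 7*(-3*G) = -21*G)
M(y, S) = S + y
a(F) = -21 + (2 + F)**2*(3 + F**2) (a(F) = -21*1 + (3 + F**2)*(2 + F)**2 = -21 + (2 + F)**2*(3 + F**2))
a(-196) - r(-101) = (-21 + (2 - 196)**2*(3 + (-196)**2)) - 1*(-101) = (-21 + (-194)**2*(3 + 38416)) + 101 = (-21 + 37636*38419) + 101 = (-21 + 1445937484) + 101 = 1445937463 + 101 = 1445937564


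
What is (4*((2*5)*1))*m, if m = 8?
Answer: 320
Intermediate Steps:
(4*((2*5)*1))*m = (4*((2*5)*1))*8 = (4*(10*1))*8 = (4*10)*8 = 40*8 = 320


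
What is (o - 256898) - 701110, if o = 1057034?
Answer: 99026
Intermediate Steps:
(o - 256898) - 701110 = (1057034 - 256898) - 701110 = 800136 - 701110 = 99026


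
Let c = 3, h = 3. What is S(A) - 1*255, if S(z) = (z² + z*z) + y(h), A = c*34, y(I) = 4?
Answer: 20557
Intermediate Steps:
A = 102 (A = 3*34 = 102)
S(z) = 4 + 2*z² (S(z) = (z² + z*z) + 4 = (z² + z²) + 4 = 2*z² + 4 = 4 + 2*z²)
S(A) - 1*255 = (4 + 2*102²) - 1*255 = (4 + 2*10404) - 255 = (4 + 20808) - 255 = 20812 - 255 = 20557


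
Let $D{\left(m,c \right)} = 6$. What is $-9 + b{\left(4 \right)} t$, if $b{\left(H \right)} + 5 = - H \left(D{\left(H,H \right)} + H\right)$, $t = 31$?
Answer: $-1404$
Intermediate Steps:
$b{\left(H \right)} = -5 - H \left(6 + H\right)$
$-9 + b{\left(4 \right)} t = -9 + \left(-5 - 4^{2} - 24\right) 31 = -9 + \left(-5 - 16 - 24\right) 31 = -9 - 1395 = -1404$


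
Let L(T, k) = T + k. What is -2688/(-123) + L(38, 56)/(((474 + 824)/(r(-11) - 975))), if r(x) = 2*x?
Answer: -1339715/26609 ≈ -50.348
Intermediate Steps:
-2688/(-123) + L(38, 56)/(((474 + 824)/(r(-11) - 975))) = -2688/(-123) + (38 + 56)/(((474 + 824)/(2*(-11) - 975))) = -2688*(-1/123) + 94/((1298/(-22 - 975))) = 896/41 + 94/((1298/(-997))) = 896/41 + 94/((1298*(-1/997))) = 896/41 + 94/(-1298/997) = 896/41 + 94*(-997/1298) = 896/41 - 46859/649 = -1339715/26609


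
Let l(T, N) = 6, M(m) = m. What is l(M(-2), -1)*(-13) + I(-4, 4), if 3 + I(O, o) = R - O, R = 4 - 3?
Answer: -76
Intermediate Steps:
R = 1
I(O, o) = -2 - O (I(O, o) = -3 + (1 - O) = -2 - O)
l(M(-2), -1)*(-13) + I(-4, 4) = 6*(-13) + (-2 - 1*(-4)) = -78 + (-2 + 4) = -78 + 2 = -76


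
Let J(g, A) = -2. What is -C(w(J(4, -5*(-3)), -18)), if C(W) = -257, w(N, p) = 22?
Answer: 257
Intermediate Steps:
-C(w(J(4, -5*(-3)), -18)) = -1*(-257) = 257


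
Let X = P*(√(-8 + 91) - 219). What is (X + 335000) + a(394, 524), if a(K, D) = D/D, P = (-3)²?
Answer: 333030 + 9*√83 ≈ 3.3311e+5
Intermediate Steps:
P = 9
a(K, D) = 1
X = -1971 + 9*√83 (X = 9*(√(-8 + 91) - 219) = 9*(√83 - 219) = 9*(-219 + √83) = -1971 + 9*√83 ≈ -1889.0)
(X + 335000) + a(394, 524) = ((-1971 + 9*√83) + 335000) + 1 = (333029 + 9*√83) + 1 = 333030 + 9*√83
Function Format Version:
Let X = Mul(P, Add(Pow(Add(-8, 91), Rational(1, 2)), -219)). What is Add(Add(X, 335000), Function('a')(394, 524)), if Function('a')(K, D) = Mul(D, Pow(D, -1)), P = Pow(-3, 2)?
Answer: Add(333030, Mul(9, Pow(83, Rational(1, 2)))) ≈ 3.3311e+5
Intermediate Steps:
P = 9
Function('a')(K, D) = 1
X = Add(-1971, Mul(9, Pow(83, Rational(1, 2)))) (X = Mul(9, Add(Pow(Add(-8, 91), Rational(1, 2)), -219)) = Mul(9, Add(Pow(83, Rational(1, 2)), -219)) = Mul(9, Add(-219, Pow(83, Rational(1, 2)))) = Add(-1971, Mul(9, Pow(83, Rational(1, 2)))) ≈ -1889.0)
Add(Add(X, 335000), Function('a')(394, 524)) = Add(Add(Add(-1971, Mul(9, Pow(83, Rational(1, 2)))), 335000), 1) = Add(Add(333029, Mul(9, Pow(83, Rational(1, 2)))), 1) = Add(333030, Mul(9, Pow(83, Rational(1, 2))))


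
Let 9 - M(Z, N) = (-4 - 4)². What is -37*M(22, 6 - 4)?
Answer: 2035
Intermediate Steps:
M(Z, N) = -55 (M(Z, N) = 9 - (-4 - 4)² = 9 - 1*(-8)² = 9 - 1*64 = 9 - 64 = -55)
-37*M(22, 6 - 4) = -37*(-55) = 2035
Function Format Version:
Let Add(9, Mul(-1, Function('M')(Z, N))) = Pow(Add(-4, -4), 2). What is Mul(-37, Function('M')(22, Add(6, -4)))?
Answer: 2035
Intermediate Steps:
Function('M')(Z, N) = -55 (Function('M')(Z, N) = Add(9, Mul(-1, Pow(Add(-4, -4), 2))) = Add(9, Mul(-1, Pow(-8, 2))) = Add(9, Mul(-1, 64)) = Add(9, -64) = -55)
Mul(-37, Function('M')(22, Add(6, -4))) = Mul(-37, -55) = 2035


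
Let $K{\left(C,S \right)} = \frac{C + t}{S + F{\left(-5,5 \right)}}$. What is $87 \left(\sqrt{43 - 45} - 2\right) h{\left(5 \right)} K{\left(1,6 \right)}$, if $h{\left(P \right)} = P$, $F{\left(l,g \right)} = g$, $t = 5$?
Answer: $- \frac{5220}{11} + \frac{2610 i \sqrt{2}}{11} \approx -474.55 + 335.55 i$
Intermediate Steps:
$K{\left(C,S \right)} = \frac{5 + C}{5 + S}$ ($K{\left(C,S \right)} = \frac{C + 5}{S + 5} = \frac{5 + C}{5 + S}$)
$87 \left(\sqrt{43 - 45} - 2\right) h{\left(5 \right)} K{\left(1,6 \right)} = 87 \left(\sqrt{43 - 45} - 2\right) 5 \frac{5 + 1}{5 + 6} = 87 \left(\sqrt{-2} - 2\right) 5 \cdot \frac{1}{11} \cdot 6 = 87 \left(i \sqrt{2} - 2\right) 5 \cdot \frac{1}{11} \cdot 6 = 87 \left(-2 + i \sqrt{2}\right) 5 \cdot \frac{6}{11} = \left(-174 + 87 i \sqrt{2}\right) \frac{30}{11} = - \frac{5220}{11} + \frac{2610 i \sqrt{2}}{11}$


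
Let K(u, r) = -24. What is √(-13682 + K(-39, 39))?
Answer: I*√13706 ≈ 117.07*I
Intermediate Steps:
√(-13682 + K(-39, 39)) = √(-13682 - 24) = √(-13706) = I*√13706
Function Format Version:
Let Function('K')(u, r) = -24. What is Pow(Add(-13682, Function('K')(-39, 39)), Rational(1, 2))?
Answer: Mul(I, Pow(13706, Rational(1, 2))) ≈ Mul(117.07, I)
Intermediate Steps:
Pow(Add(-13682, Function('K')(-39, 39)), Rational(1, 2)) = Pow(Add(-13682, -24), Rational(1, 2)) = Pow(-13706, Rational(1, 2)) = Mul(I, Pow(13706, Rational(1, 2)))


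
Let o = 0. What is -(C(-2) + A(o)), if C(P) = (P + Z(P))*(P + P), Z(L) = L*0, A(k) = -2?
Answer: -6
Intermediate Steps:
Z(L) = 0
C(P) = 2*P² (C(P) = (P + 0)*(P + P) = P*(2*P) = 2*P²)
-(C(-2) + A(o)) = -(2*(-2)² - 2) = -(2*4 - 2) = -(8 - 2) = -1*6 = -6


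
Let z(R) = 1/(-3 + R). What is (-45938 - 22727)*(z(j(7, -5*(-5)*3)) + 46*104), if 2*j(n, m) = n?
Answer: -328630690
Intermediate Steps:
j(n, m) = n/2
(-45938 - 22727)*(z(j(7, -5*(-5)*3)) + 46*104) = (-45938 - 22727)*(1/(-3 + (½)*7) + 46*104) = -68665*(1/(-3 + 7/2) + 4784) = -68665*(1/(½) + 4784) = -68665*(2 + 4784) = -68665*4786 = -328630690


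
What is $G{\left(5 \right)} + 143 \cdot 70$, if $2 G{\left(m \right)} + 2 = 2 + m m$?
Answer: $\frac{20045}{2} \approx 10023.0$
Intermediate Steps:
$G{\left(m \right)} = \frac{m^{2}}{2}$ ($G{\left(m \right)} = -1 + \frac{2 + m m}{2} = -1 + \frac{2 + m^{2}}{2} = -1 + \left(1 + \frac{m^{2}}{2}\right) = \frac{m^{2}}{2}$)
$G{\left(5 \right)} + 143 \cdot 70 = \frac{5^{2}}{2} + 143 \cdot 70 = \frac{1}{2} \cdot 25 + 10010 = \frac{25}{2} + 10010 = \frac{20045}{2}$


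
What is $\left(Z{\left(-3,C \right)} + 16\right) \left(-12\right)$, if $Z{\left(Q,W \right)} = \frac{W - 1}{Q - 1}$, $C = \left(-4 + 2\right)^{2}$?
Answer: $-183$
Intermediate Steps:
$C = 4$ ($C = \left(-2\right)^{2} = 4$)
$Z{\left(Q,W \right)} = \frac{-1 + W}{-1 + Q}$
$\left(Z{\left(-3,C \right)} + 16\right) \left(-12\right) = \left(\frac{-1 + 4}{-1 - 3} + 16\right) \left(-12\right) = \left(\frac{1}{-4} \cdot 3 + 16\right) \left(-12\right) = \left(\left(- \frac{1}{4}\right) 3 + 16\right) \left(-12\right) = \left(- \frac{3}{4} + 16\right) \left(-12\right) = \frac{61}{4} \left(-12\right) = -183$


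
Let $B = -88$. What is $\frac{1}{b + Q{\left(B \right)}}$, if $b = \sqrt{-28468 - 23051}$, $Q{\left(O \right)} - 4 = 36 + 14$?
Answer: $\frac{18}{18145} - \frac{i \sqrt{51519}}{54435} \approx 0.00099201 - 0.0041697 i$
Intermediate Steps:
$Q{\left(O \right)} = 54$ ($Q{\left(O \right)} = 4 + \left(36 + 14\right) = 4 + 50 = 54$)
$b = i \sqrt{51519}$ ($b = \sqrt{-51519} = i \sqrt{51519} \approx 226.98 i$)
$\frac{1}{b + Q{\left(B \right)}} = \frac{1}{i \sqrt{51519} + 54} = \frac{1}{54 + i \sqrt{51519}}$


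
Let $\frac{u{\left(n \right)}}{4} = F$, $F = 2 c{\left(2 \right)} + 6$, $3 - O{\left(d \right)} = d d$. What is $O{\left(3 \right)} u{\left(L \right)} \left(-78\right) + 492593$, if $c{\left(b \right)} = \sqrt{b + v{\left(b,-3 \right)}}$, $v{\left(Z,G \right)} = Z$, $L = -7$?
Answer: $511313$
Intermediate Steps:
$c{\left(b \right)} = \sqrt{2} \sqrt{b}$ ($c{\left(b \right)} = \sqrt{b + b} = \sqrt{2 b} = \sqrt{2} \sqrt{b}$)
$O{\left(d \right)} = 3 - d^{2}$ ($O{\left(d \right)} = 3 - d d = 3 - d^{2}$)
$F = 10$ ($F = 2 \sqrt{2} \sqrt{2} + 6 = 2 \cdot 2 + 6 = 4 + 6 = 10$)
$u{\left(n \right)} = 40$ ($u{\left(n \right)} = 4 \cdot 10 = 40$)
$O{\left(3 \right)} u{\left(L \right)} \left(-78\right) + 492593 = \left(3 - 3^{2}\right) 40 \left(-78\right) + 492593 = \left(3 - 9\right) 40 \left(-78\right) + 492593 = \left(-6\right) 40 \left(-78\right) + 492593 = \left(-240\right) \left(-78\right) + 492593 = 18720 + 492593 = 511313$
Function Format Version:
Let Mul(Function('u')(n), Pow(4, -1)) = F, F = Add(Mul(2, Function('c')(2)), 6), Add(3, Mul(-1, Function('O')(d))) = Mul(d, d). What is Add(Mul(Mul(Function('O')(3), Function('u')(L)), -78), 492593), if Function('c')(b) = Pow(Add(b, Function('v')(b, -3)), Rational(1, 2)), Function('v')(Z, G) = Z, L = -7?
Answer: 511313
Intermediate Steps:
Function('c')(b) = Mul(Pow(2, Rational(1, 2)), Pow(b, Rational(1, 2))) (Function('c')(b) = Pow(Add(b, b), Rational(1, 2)) = Pow(Mul(2, b), Rational(1, 2)) = Mul(Pow(2, Rational(1, 2)), Pow(b, Rational(1, 2))))
Function('O')(d) = Add(3, Mul(-1, Pow(d, 2))) (Function('O')(d) = Add(3, Mul(-1, Mul(d, d))) = Add(3, Mul(-1, Pow(d, 2))))
F = 10 (F = Add(Mul(2, Mul(Pow(2, Rational(1, 2)), Pow(2, Rational(1, 2)))), 6) = Add(Mul(2, 2), 6) = Add(4, 6) = 10)
Function('u')(n) = 40 (Function('u')(n) = Mul(4, 10) = 40)
Add(Mul(Mul(Function('O')(3), Function('u')(L)), -78), 492593) = Add(Mul(Mul(Add(3, Mul(-1, Pow(3, 2))), 40), -78), 492593) = Add(Mul(Mul(Add(3, Mul(-1, 9)), 40), -78), 492593) = Add(Mul(Mul(Add(3, -9), 40), -78), 492593) = Add(Mul(Mul(-6, 40), -78), 492593) = Add(Mul(-240, -78), 492593) = Add(18720, 492593) = 511313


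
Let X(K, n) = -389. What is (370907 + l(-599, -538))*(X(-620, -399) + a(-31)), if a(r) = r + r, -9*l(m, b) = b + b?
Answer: -1505996789/9 ≈ -1.6733e+8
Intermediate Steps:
l(m, b) = -2*b/9 (l(m, b) = -(b + b)/9 = -2*b/9)
a(r) = 2*r
(370907 + l(-599, -538))*(X(-620, -399) + a(-31)) = (370907 - 2/9*(-538))*(-389 + 2*(-31)) = (370907 + 1076/9)*(-389 - 62) = (3339239/9)*(-451) = -1505996789/9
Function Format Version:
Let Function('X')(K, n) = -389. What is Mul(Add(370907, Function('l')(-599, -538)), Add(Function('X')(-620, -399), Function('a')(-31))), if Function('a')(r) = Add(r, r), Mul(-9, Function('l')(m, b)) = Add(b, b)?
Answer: Rational(-1505996789, 9) ≈ -1.6733e+8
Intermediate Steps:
Function('l')(m, b) = Mul(Rational(-2, 9), b) (Function('l')(m, b) = Mul(Rational(-1, 9), Add(b, b)) = Mul(Rational(-1, 9), Mul(2, b)) = Mul(Rational(-2, 9), b))
Function('a')(r) = Mul(2, r)
Mul(Add(370907, Function('l')(-599, -538)), Add(Function('X')(-620, -399), Function('a')(-31))) = Mul(Add(370907, Mul(Rational(-2, 9), -538)), Add(-389, Mul(2, -31))) = Mul(Add(370907, Rational(1076, 9)), Add(-389, -62)) = Mul(Rational(3339239, 9), -451) = Rational(-1505996789, 9)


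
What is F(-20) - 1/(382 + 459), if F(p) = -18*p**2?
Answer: -6055201/841 ≈ -7200.0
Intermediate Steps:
F(-20) - 1/(382 + 459) = -18*(-20)**2 - 1/(382 + 459) = -18*400 - 1/841 = -7200 - 1*1/841 = -7200 - 1/841 = -6055201/841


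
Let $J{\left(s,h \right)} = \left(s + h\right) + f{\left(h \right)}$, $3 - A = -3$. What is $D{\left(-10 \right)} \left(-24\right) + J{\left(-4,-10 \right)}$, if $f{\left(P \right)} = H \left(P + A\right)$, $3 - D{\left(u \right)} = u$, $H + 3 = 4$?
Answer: $-330$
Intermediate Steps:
$A = 6$ ($A = 3 - -3 = 3 + 3 = 6$)
$H = 1$ ($H = -3 + 4 = 1$)
$D{\left(u \right)} = 3 - u$
$f{\left(P \right)} = 6 + P$ ($f{\left(P \right)} = 1 \left(P + 6\right) = 1 \left(6 + P\right) = 6 + P$)
$J{\left(s,h \right)} = 6 + s + 2 h$ ($J{\left(s,h \right)} = \left(s + h\right) + \left(6 + h\right) = \left(h + s\right) + \left(6 + h\right) = 6 + s + 2 h$)
$D{\left(-10 \right)} \left(-24\right) + J{\left(-4,-10 \right)} = \left(3 - -10\right) \left(-24\right) + \left(6 - 4 + 2 \left(-10\right)\right) = \left(3 + 10\right) \left(-24\right) - 18 = 13 \left(-24\right) - 18 = -312 - 18 = -330$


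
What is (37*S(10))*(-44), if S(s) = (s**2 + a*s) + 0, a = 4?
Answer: -227920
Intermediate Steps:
S(s) = s**2 + 4*s (S(s) = (s**2 + 4*s) + 0 = s**2 + 4*s)
(37*S(10))*(-44) = (37*(10*(4 + 10)))*(-44) = (37*(10*14))*(-44) = (37*140)*(-44) = 5180*(-44) = -227920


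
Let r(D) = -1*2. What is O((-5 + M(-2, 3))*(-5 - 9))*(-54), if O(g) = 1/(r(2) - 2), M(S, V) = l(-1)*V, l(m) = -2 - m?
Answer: 27/2 ≈ 13.500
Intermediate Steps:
r(D) = -2
M(S, V) = -V (M(S, V) = (-2 - 1*(-1))*V = (-2 + 1)*V = -V)
O(g) = -¼ (O(g) = 1/(-2 - 2) = 1/(-4) = -¼)
O((-5 + M(-2, 3))*(-5 - 9))*(-54) = -¼*(-54) = 27/2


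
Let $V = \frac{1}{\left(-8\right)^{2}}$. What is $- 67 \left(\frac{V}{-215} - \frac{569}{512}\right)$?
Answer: $\frac{8196981}{110080} \approx 74.464$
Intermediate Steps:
$V = \frac{1}{64} \approx 0.015625$
$- 67 \left(\frac{V}{-215} - \frac{569}{512}\right) = - 67 \left(\frac{1}{64 \left(-215\right)} - \frac{569}{512}\right) = - 67 \left(\frac{1}{64} \left(- \frac{1}{215}\right) - \frac{569}{512}\right) = - 67 \left(- \frac{1}{13760} - \frac{569}{512}\right) = \left(-67\right) \left(- \frac{122343}{110080}\right) = \frac{8196981}{110080}$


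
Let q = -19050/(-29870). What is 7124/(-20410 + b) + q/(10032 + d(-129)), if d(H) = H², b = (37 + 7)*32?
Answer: -94591486219/252322018917 ≈ -0.37488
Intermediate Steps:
q = 1905/2987 (q = -19050*(-1/29870) = 1905/2987 ≈ 0.63776)
b = 1408 (b = 44*32 = 1408)
7124/(-20410 + b) + q/(10032 + d(-129)) = 7124/(-20410 + 1408) + 1905/(2987*(10032 + (-129)²)) = 7124/(-19002) + 1905/(2987*(10032 + 16641)) = 7124*(-1/19002) + (1905/2987)/26673 = -3562/9501 + (1905/2987)*(1/26673) = -3562/9501 + 635/26557417 = -94591486219/252322018917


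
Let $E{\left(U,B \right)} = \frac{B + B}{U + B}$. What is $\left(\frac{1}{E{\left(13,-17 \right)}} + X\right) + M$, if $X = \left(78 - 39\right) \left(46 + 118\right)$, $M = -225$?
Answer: $\frac{104909}{17} \approx 6171.1$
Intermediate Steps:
$E{\left(U,B \right)} = \frac{2 B}{B + U}$
$X = 6396$ ($X = 39 \cdot 164 = 6396$)
$\left(\frac{1}{E{\left(13,-17 \right)}} + X\right) + M = \left(\frac{1}{2 \left(-17\right) \frac{1}{-17 + 13}} + 6396\right) - 225 = \left(\frac{1}{2 \left(-17\right) \frac{1}{-4}} + 6396\right) - 225 = \left(\frac{1}{2 \left(-17\right) \left(- \frac{1}{4}\right)} + 6396\right) - 225 = \left(\frac{1}{\frac{17}{2}} + 6396\right) - 225 = \left(\frac{2}{17} + 6396\right) - 225 = \frac{108734}{17} - 225 = \frac{104909}{17}$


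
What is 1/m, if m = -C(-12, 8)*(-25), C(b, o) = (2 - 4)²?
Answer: 1/100 ≈ 0.010000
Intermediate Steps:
C(b, o) = 4 (C(b, o) = (-2)² = 4)
m = 100 (m = -4*(-25) = -1*(-100) = 100)
1/m = 1/100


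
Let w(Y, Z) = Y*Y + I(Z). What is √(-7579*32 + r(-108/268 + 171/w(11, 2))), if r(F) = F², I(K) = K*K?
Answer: 2*I*√4252750045319/8375 ≈ 492.47*I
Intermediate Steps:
I(K) = K²
w(Y, Z) = Y² + Z² (w(Y, Z) = Y*Y + Z² = Y² + Z²)
√(-7579*32 + r(-108/268 + 171/w(11, 2))) = √(-7579*32 + (-108/268 + 171/(11² + 2²))²) = √(-242528 + (-108*1/268 + 171/(121 + 4))²) = √(-242528 + (-27/67 + 171/125)²) = √(-242528 + (8082/8375)²) = √(-242528 + 65318724/70140625) = √(-17011000181276/70140625) = 2*I*√4252750045319/8375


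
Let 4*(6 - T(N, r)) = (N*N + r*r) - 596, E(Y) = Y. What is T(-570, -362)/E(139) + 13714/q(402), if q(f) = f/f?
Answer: 1792415/139 ≈ 12895.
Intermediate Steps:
q(f) = 1
T(N, r) = 155 - N**2/4 - r**2/4 (T(N, r) = 6 - ((N*N + r*r) - 596)/4 = 6 - ((N**2 + r**2) - 596)/4 = 6 - (-596 + N**2 + r**2)/4 = 6 + (149 - N**2/4 - r**2/4) = 155 - N**2/4 - r**2/4)
T(-570, -362)/E(139) + 13714/q(402) = (155 - 1/4*(-570)**2 - 1/4*(-362)**2)/139 + 13714/1 = (155 - 1/4*324900 - 1/4*131044)*(1/139) + 13714*1 = (155 - 81225 - 32761)*(1/139) + 13714 = -113831*1/139 + 13714 = -113831/139 + 13714 = 1792415/139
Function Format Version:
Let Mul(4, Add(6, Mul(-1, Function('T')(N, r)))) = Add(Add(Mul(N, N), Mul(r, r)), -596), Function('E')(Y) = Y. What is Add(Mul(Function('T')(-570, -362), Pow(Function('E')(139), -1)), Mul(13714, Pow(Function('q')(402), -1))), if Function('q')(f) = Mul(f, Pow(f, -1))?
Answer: Rational(1792415, 139) ≈ 12895.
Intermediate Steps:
Function('q')(f) = 1
Function('T')(N, r) = Add(155, Mul(Rational(-1, 4), Pow(N, 2)), Mul(Rational(-1, 4), Pow(r, 2))) (Function('T')(N, r) = Add(6, Mul(Rational(-1, 4), Add(Add(Mul(N, N), Mul(r, r)), -596))) = Add(6, Mul(Rational(-1, 4), Add(Add(Pow(N, 2), Pow(r, 2)), -596))) = Add(6, Mul(Rational(-1, 4), Add(-596, Pow(N, 2), Pow(r, 2)))) = Add(6, Add(149, Mul(Rational(-1, 4), Pow(N, 2)), Mul(Rational(-1, 4), Pow(r, 2)))) = Add(155, Mul(Rational(-1, 4), Pow(N, 2)), Mul(Rational(-1, 4), Pow(r, 2))))
Add(Mul(Function('T')(-570, -362), Pow(Function('E')(139), -1)), Mul(13714, Pow(Function('q')(402), -1))) = Add(Mul(Add(155, Mul(Rational(-1, 4), Pow(-570, 2)), Mul(Rational(-1, 4), Pow(-362, 2))), Pow(139, -1)), Mul(13714, Pow(1, -1))) = Add(Mul(Add(155, Mul(Rational(-1, 4), 324900), Mul(Rational(-1, 4), 131044)), Rational(1, 139)), Mul(13714, 1)) = Add(Mul(Add(155, -81225, -32761), Rational(1, 139)), 13714) = Add(Mul(-113831, Rational(1, 139)), 13714) = Add(Rational(-113831, 139), 13714) = Rational(1792415, 139)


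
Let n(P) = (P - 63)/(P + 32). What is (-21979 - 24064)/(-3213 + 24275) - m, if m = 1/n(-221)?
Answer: -8528465/2990804 ≈ -2.8516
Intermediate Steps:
n(P) = (-63 + P)/(32 + P)
m = 189/284 (m = 1/((-63 - 221)/(32 - 221)) = 1/(-284/(-189)) = 1/(-1/189*(-284)) = 1/(284/189) = 189/284 ≈ 0.66549)
(-21979 - 24064)/(-3213 + 24275) - m = (-21979 - 24064)/(-3213 + 24275) - 1*189/284 = -46043/21062 - 189/284 = -8528465/2990804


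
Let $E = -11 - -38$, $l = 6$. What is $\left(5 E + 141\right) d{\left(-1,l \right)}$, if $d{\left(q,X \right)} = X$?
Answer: $1656$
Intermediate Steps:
$E = 27$ ($E = -11 + 38 = 27$)
$\left(5 E + 141\right) d{\left(-1,l \right)} = \left(5 \cdot 27 + 141\right) 6 = \left(135 + 141\right) 6 = 276 \cdot 6 = 1656$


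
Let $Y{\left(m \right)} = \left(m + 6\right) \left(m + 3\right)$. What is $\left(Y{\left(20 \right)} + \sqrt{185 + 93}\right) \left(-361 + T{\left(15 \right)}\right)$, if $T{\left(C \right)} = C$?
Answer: $-206908 - 346 \sqrt{278} \approx -2.1268 \cdot 10^{5}$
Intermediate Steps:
$Y{\left(m \right)} = \left(3 + m\right) \left(6 + m\right)$ ($Y{\left(m \right)} = \left(6 + m\right) \left(3 + m\right) = \left(3 + m\right) \left(6 + m\right)$)
$\left(Y{\left(20 \right)} + \sqrt{185 + 93}\right) \left(-361 + T{\left(15 \right)}\right) = \left(\left(18 + 20^{2} + 9 \cdot 20\right) + \sqrt{185 + 93}\right) \left(-361 + 15\right) = \left(\left(18 + 400 + 180\right) + \sqrt{278}\right) \left(-346\right) = \left(598 + \sqrt{278}\right) \left(-346\right) = -206908 - 346 \sqrt{278}$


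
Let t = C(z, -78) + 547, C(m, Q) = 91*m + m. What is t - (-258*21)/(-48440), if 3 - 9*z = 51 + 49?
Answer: -13846943/31140 ≈ -444.67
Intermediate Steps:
z = -97/9 (z = ⅓ - (51 + 49)/9 = ⅓ - ⅑*100 = ⅓ - 100/9 = -97/9 ≈ -10.778)
C(m, Q) = 92*m
t = -4001/9 (t = 92*(-97/9) + 547 = -8924/9 + 547 = -4001/9 ≈ -444.56)
t - (-258*21)/(-48440) = -4001/9 - (-258*21)/(-48440) = -4001/9 - (-5418)*(-1)/48440 = -4001/9 - 1*387/3460 = -4001/9 - 387/3460 = -13846943/31140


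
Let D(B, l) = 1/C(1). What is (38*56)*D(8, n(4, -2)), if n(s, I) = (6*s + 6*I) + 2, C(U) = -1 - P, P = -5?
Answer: 532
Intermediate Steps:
C(U) = 4 (C(U) = -1 - 1*(-5) = -1 + 5 = 4)
n(s, I) = 2 + 6*I + 6*s (n(s, I) = (6*I + 6*s) + 2 = 2 + 6*I + 6*s)
D(B, l) = ¼ (D(B, l) = 1/4 = ¼)
(38*56)*D(8, n(4, -2)) = (38*56)*(¼) = 2128*(¼) = 532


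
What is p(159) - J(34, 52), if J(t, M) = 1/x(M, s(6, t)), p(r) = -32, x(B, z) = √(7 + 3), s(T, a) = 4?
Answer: -32 - √10/10 ≈ -32.316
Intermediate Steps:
x(B, z) = √10
J(t, M) = √10/10 (J(t, M) = 1/(√10) = √10/10)
p(159) - J(34, 52) = -32 - √10/10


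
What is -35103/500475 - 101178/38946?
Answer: -2889121166/1082861075 ≈ -2.6680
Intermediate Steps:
-35103/500475 - 101178/38946 = -35103*1/500475 - 101178*1/38946 = -11701/166825 - 16863/6491 = -2889121166/1082861075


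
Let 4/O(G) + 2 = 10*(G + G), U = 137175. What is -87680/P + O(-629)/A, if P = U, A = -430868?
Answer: -7922152749383/12394175463630 ≈ -0.63918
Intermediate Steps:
P = 137175
O(G) = 4/(-2 + 20*G) (O(G) = 4/(-2 + 10*(G + G)) = 4/(-2 + 10*(2*G)) = 4/(-2 + 20*G))
-87680/P + O(-629)/A = -87680/137175 + (2/(-1 + 10*(-629)))/(-430868) = -87680*1/137175 + (2/(-1 - 6290))*(-1/430868) = -17536/27435 + (2/(-6291))*(-1/430868) = -17536/27435 + (2*(-1/6291))*(-1/430868) = -17536/27435 - 2/6291*(-1/430868) = -17536/27435 + 1/1355295294 = -7922152749383/12394175463630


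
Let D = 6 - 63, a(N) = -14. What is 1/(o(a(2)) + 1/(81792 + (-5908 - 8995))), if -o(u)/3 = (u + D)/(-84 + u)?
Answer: -6555122/14247259 ≈ -0.46010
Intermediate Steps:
D = -57
o(u) = -3*(-57 + u)/(-84 + u) (o(u) = -3*(u - 57)/(-84 + u) = -3*(-57 + u)/(-84 + u))
1/(o(a(2)) + 1/(81792 + (-5908 - 8995))) = 1/(3*(57 - 1*(-14))/(-84 - 14) + 1/(81792 + (-5908 - 8995))) = 1/(3*(57 + 14)/(-98) + 1/(81792 - 14903)) = 1/(3*(-1/98)*71 + 1/66889) = 1/(-213/98 + 1/66889) = 1/(-14247259/6555122) = -6555122/14247259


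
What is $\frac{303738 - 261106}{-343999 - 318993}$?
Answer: $- \frac{5329}{82874} \approx -0.064302$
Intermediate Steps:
$\frac{303738 - 261106}{-343999 - 318993} = \frac{42632}{-343999 - 318993} = \frac{42632}{-662992} = 42632 \left(- \frac{1}{662992}\right) = - \frac{5329}{82874}$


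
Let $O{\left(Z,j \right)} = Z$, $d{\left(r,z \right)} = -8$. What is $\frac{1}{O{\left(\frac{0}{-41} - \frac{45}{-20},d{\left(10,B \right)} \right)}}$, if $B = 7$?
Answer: $\frac{4}{9} \approx 0.44444$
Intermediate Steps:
$\frac{1}{O{\left(\frac{0}{-41} - \frac{45}{-20},d{\left(10,B \right)} \right)}} = \frac{1}{\frac{0}{-41} - \frac{45}{-20}} = \frac{1}{0 \left(- \frac{1}{41}\right) - - \frac{9}{4}} = \frac{1}{0 + \frac{9}{4}} = \frac{1}{\frac{9}{4}} = \frac{4}{9}$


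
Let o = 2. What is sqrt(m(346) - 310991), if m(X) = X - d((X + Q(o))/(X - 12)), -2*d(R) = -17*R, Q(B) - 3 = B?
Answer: I*sqrt(34655310109)/334 ≈ 557.36*I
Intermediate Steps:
Q(B) = 3 + B
d(R) = 17*R/2 (d(R) = -(-17)*R/2 = 17*R/2)
m(X) = X - 17*(5 + X)/(2*(-12 + X)) (m(X) = X - 17*(X + (3 + 2))/(X - 12)/2 = X - 17*(X + 5)/(-12 + X)/2 = X - 17*(5 + X)/(-12 + X)/2 = X - 17*(5 + X)/(2*(-12 + X)))
sqrt(m(346) - 310991) = sqrt((-85 - 41*346 + 2*346**2)/(2*(-12 + 346)) - 310991) = sqrt((1/2)*(-85 - 14186 + 2*119716)/334 - 310991) = sqrt((1/2)*(1/334)*(-85 - 14186 + 239432) - 310991) = sqrt((1/2)*(1/334)*225161 - 310991) = sqrt(225161/668 - 310991) = sqrt(-207516827/668) = I*sqrt(34655310109)/334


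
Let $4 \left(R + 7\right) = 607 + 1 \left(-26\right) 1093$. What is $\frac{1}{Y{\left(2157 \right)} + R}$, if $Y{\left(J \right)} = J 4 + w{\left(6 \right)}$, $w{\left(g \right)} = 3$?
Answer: $\frac{4}{6685} \approx 0.00059835$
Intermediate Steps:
$R = - \frac{27839}{4}$ ($R = -7 + \frac{607 + 1 \left(-26\right) 1093}{4} = -7 + \frac{607 - 28418}{4} = -7 + \frac{1}{4} \left(-27811\right) = -7 - \frac{27811}{4} = - \frac{27839}{4} \approx -6959.8$)
$Y{\left(J \right)} = 3 + 4 J$ ($Y{\left(J \right)} = J 4 + 3 = 4 J + 3 = 3 + 4 J$)
$\frac{1}{Y{\left(2157 \right)} + R} = \frac{1}{\left(3 + 4 \cdot 2157\right) - \frac{27839}{4}} = \frac{1}{\left(3 + 8628\right) - \frac{27839}{4}} = \frac{1}{8631 - \frac{27839}{4}} = \frac{1}{\frac{6685}{4}} = \frac{4}{6685}$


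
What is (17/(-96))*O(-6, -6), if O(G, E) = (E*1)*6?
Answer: 51/8 ≈ 6.3750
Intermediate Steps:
O(G, E) = 6*E (O(G, E) = E*6 = 6*E)
(17/(-96))*O(-6, -6) = (17/(-96))*(6*(-6)) = (17*(-1/96))*(-36) = -17/96*(-36) = 51/8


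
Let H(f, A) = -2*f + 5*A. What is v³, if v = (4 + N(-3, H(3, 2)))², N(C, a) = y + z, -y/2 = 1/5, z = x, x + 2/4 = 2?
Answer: 17596287801/1000000 ≈ 17596.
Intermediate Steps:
x = 3/2 (x = -½ + 2 = 3/2 ≈ 1.5000)
z = 3/2 ≈ 1.5000
y = -⅖ (y = -2/5 = -2*⅕ = -⅖ ≈ -0.40000)
N(C, a) = 11/10 (N(C, a) = -⅖ + 3/2 = 11/10)
v = 2601/100 (v = (4 + 11/10)² = (51/10)² = 2601/100 ≈ 26.010)
v³ = (2601/100)³ = 17596287801/1000000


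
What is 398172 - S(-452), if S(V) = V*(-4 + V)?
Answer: 192060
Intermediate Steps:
398172 - S(-452) = 398172 - (-452)*(-4 - 452) = 398172 - (-452)*(-456) = 398172 - 1*206112 = 398172 - 206112 = 192060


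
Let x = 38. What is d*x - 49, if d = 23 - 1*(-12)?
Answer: 1281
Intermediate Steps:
d = 35 (d = 23 + 12 = 35)
d*x - 49 = 35*38 - 49 = 1330 - 49 = 1281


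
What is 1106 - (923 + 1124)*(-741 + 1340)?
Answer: -1225047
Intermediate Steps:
1106 - (923 + 1124)*(-741 + 1340) = 1106 - 2047*599 = 1106 - 1*1226153 = 1106 - 1226153 = -1225047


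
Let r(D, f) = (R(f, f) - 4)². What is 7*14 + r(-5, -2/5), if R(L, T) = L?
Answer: 2934/25 ≈ 117.36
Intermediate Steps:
r(D, f) = (-4 + f)² (r(D, f) = (f - 4)² = (-4 + f)²)
7*14 + r(-5, -2/5) = 7*14 + (-4 - 2/5)² = 98 + (-4 - 2*⅕)² = 98 + (-4 - ⅖)² = 98 + (-22/5)² = 98 + 484/25 = 2934/25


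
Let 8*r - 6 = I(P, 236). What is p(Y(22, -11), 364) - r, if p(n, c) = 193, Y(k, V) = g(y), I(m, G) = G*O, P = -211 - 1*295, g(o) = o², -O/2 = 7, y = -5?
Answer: 2421/4 ≈ 605.25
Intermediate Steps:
O = -14 (O = -2*7 = -14)
P = -506 (P = -211 - 295 = -506)
I(m, G) = -14*G (I(m, G) = G*(-14) = -14*G)
Y(k, V) = 25 (Y(k, V) = (-5)² = 25)
r = -1649/4 (r = ¾ + (-14*236)/8 = ¾ + (⅛)*(-3304) = ¾ - 413 = -1649/4 ≈ -412.25)
p(Y(22, -11), 364) - r = 193 - 1*(-1649/4) = 193 + 1649/4 = 2421/4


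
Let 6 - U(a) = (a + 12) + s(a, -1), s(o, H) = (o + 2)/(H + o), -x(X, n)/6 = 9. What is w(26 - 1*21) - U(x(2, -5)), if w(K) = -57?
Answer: -5723/55 ≈ -104.05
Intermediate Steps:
x(X, n) = -54 (x(X, n) = -6*9 = -54)
s(o, H) = (2 + o)/(H + o)
U(a) = -6 - a - (2 + a)/(-1 + a) (U(a) = 6 - ((a + 12) + (2 + a)/(-1 + a)) = 6 - ((12 + a) + (2 + a)/(-1 + a)) = 6 - (12 + a + (2 + a)/(-1 + a)) = 6 + (-12 - a - (2 + a)/(-1 + a)) = -6 - a - (2 + a)/(-1 + a))
w(26 - 1*21) - U(x(2, -5)) = -57 - (4 - 1*(-54)**2 - 6*(-54))/(-1 - 54) = -57 - (4 - 1*2916 + 324)/(-55) = -57 - (-1)*(4 - 2916 + 324)/55 = -57 - (-1)*(-2588)/55 = -57 - 1*2588/55 = -57 - 2588/55 = -5723/55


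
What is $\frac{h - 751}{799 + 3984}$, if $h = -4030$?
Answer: $- \frac{4781}{4783} \approx -0.99958$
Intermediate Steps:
$\frac{h - 751}{799 + 3984} = \frac{-4030 - 751}{799 + 3984} = \frac{-4030 - 751}{4783} = \left(-4781\right) \frac{1}{4783} = - \frac{4781}{4783}$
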